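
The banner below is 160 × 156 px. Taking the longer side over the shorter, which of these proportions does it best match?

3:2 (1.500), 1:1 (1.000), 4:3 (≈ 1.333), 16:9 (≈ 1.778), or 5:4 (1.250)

Ratio = 160 / 156 ≈ 1.026.
Distances: 3:2 1.500 (Δ 0.474); 1:1 1.000 (Δ 0.026); 4:3 1.333 (Δ 0.307); 16:9 1.778 (Δ 0.752); 5:4 1.250 (Δ 0.224).

1:1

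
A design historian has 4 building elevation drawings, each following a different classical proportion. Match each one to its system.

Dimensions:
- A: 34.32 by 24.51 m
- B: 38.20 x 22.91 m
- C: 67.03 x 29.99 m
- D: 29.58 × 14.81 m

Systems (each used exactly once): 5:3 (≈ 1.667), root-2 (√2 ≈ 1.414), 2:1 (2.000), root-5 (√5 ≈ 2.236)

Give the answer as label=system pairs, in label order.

A = 34.32/24.51 ≈ 1.400 → root-2 (1.414)
B = 38.20/22.91 ≈ 1.667 → 5:3 (1.667)
C = 67.03/29.99 ≈ 2.235 → root-5 (2.236)
D = 29.58/14.81 ≈ 1.997 → 2:1 (2.000)

A=root-2, B=5:3, C=root-5, D=2:1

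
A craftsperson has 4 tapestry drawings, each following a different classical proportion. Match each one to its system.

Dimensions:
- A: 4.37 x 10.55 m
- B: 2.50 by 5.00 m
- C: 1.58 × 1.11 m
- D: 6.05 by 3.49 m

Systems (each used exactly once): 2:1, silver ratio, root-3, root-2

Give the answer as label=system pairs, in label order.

A = 10.55/4.37 ≈ 2.414 → silver ratio (2.414)
B = 5.00/2.50 ≈ 2.000 → 2:1 (2.000)
C = 1.58/1.11 ≈ 1.423 → root-2 (1.414)
D = 6.05/3.49 ≈ 1.734 → root-3 (1.732)

A=silver ratio, B=2:1, C=root-2, D=root-3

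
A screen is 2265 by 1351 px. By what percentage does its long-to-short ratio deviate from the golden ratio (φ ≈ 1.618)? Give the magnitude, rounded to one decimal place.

Ratio = 2265 / 1351 ≈ 1.6765.
Ideal golden ratio ≈ 1.6180. |1.6765 − 1.6180| / 1.6180 ≈ 3.62% → 3.6%.

3.6%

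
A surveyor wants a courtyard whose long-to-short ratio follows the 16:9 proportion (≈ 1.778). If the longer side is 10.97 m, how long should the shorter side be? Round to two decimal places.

16:9 ≈ 1.77778.
Shorter side = 10.97 ÷ 1.77778 ≈ 6.1706 → 6.17 m.

6.17 m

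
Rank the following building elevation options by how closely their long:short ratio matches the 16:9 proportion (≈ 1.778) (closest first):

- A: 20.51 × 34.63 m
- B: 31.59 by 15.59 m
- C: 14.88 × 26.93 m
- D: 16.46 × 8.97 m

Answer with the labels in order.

A: 34.63/20.51 ≈ 1.688 → |1.688 − 1.778| = 0.090
B: 31.59/15.59 ≈ 2.026 → |2.026 − 1.778| = 0.248
C: 26.93/14.88 ≈ 1.810 → |1.810 − 1.778| = 0.032
D: 16.46/8.97 ≈ 1.835 → |1.835 − 1.778| = 0.057

C, D, A, B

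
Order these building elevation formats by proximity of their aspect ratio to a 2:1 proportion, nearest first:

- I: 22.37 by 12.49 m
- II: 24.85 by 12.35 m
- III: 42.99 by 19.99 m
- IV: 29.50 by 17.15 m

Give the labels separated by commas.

Ratios: I = 22.37 / 12.49 ≈ 1.791; II = 24.85 / 12.35 ≈ 2.012; III = 42.99 / 19.99 ≈ 2.151; IV = 29.50 / 17.15 ≈ 1.720.
|Δ from 2.000|: I 0.209; II 0.012; III 0.151; IV 0.280.

II, III, I, IV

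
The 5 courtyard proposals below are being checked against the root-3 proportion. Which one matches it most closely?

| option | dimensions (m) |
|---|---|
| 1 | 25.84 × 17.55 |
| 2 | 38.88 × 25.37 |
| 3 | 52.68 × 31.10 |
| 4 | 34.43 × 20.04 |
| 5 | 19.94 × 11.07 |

Ratios (long/short): 1 ≈ 1.472; 2 ≈ 1.533; 3 ≈ 1.694; 4 ≈ 1.718; 5 ≈ 1.801.
root-3 ≈ 1.732; option 4 is nearest (Δ 0.014).

4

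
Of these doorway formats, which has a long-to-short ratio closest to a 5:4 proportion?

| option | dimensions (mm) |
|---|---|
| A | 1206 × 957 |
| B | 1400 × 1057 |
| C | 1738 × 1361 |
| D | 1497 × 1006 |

A

Target 5:4 ≈ 1.250.
A: 1.260 (Δ0.010)  B: 1.325 (Δ0.075)  C: 1.277 (Δ0.027)  D: 1.488 (Δ0.238)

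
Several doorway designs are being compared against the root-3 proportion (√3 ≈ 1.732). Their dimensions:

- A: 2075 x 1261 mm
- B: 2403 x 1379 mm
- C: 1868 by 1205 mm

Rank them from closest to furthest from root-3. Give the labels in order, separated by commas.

Ratios: A = 2075 / 1261 ≈ 1.646; B = 2403 / 1379 ≈ 1.743; C = 1868 / 1205 ≈ 1.550.
|Δ from 1.732|: A 0.086; B 0.011; C 0.182.

B, A, C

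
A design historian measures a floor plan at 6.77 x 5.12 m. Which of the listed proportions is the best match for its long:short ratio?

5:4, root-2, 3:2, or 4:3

Ratio = 6.77 / 5.12 ≈ 1.322.
Distances: 5:4 1.250 (Δ 0.072); root-2 1.414 (Δ 0.092); 3:2 1.500 (Δ 0.178); 4:3 1.333 (Δ 0.011).

4:3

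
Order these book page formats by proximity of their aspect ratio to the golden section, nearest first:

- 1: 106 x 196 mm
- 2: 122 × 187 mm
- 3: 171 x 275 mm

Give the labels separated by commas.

Ratios: 1 = 196 / 106 ≈ 1.849; 2 = 187 / 122 ≈ 1.533; 3 = 275 / 171 ≈ 1.608.
|Δ from 1.618|: 1 0.231; 2 0.085; 3 0.010.

3, 2, 1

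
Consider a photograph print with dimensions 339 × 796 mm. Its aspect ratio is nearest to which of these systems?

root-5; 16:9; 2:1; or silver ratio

silver ratio

796/339 ≈ 2.348. Nearest candidates are silver ratio (2.414, off by 0.066) and root-5 (2.236, off by 0.112).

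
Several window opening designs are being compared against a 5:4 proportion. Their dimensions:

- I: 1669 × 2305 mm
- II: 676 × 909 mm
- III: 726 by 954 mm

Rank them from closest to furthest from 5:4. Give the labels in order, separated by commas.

I: 2305/1669 ≈ 1.381 → |1.381 − 1.250| = 0.131
II: 909/676 ≈ 1.345 → |1.345 − 1.250| = 0.095
III: 954/726 ≈ 1.314 → |1.314 − 1.250| = 0.064

III, II, I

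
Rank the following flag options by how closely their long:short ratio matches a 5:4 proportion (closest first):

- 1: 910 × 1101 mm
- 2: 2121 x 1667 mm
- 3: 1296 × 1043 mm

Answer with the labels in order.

3, 2, 1

1: 1101/910 ≈ 1.210 → |1.210 − 1.250| = 0.040
2: 2121/1667 ≈ 1.272 → |1.272 − 1.250| = 0.022
3: 1296/1043 ≈ 1.243 → |1.243 − 1.250| = 0.007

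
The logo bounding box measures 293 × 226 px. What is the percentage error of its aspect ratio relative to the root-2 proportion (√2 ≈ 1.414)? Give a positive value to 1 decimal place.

Ratio = 293 / 226 ≈ 1.2965.
Ideal root-2 ≈ 1.4142. |1.2965 − 1.4142| / 1.4142 ≈ 8.32% → 8.3%.

8.3%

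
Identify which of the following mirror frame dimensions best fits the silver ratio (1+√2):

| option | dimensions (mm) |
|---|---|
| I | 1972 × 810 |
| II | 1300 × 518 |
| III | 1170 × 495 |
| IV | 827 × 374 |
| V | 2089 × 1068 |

Target silver ratio ≈ 2.414.
I: 2.435 (Δ0.021)  II: 2.510 (Δ0.096)  III: 2.364 (Δ0.050)  IV: 2.211 (Δ0.203)  V: 1.956 (Δ0.458)

I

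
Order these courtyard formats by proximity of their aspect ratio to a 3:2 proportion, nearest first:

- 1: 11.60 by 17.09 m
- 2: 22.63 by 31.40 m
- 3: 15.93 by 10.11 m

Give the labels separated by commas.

Ratios: 1 = 17.09 / 11.60 ≈ 1.473; 2 = 31.40 / 22.63 ≈ 1.388; 3 = 15.93 / 10.11 ≈ 1.576.
|Δ from 1.500|: 1 0.027; 2 0.112; 3 0.076.

1, 3, 2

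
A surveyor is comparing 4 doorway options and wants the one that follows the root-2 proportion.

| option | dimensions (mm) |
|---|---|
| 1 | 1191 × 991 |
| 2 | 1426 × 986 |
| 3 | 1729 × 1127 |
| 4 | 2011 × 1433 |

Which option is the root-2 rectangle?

4

Target root-2 ≈ 1.414.
1: 1.202 (Δ0.212)  2: 1.446 (Δ0.032)  3: 1.534 (Δ0.120)  4: 1.403 (Δ0.011)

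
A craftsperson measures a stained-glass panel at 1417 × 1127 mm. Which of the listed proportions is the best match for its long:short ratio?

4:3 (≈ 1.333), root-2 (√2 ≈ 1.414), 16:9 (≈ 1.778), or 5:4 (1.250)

5:4

Ratio = 1417 / 1127 ≈ 1.257.
Distances: 4:3 1.333 (Δ 0.076); root-2 1.414 (Δ 0.157); 16:9 1.778 (Δ 0.521); 5:4 1.250 (Δ 0.007).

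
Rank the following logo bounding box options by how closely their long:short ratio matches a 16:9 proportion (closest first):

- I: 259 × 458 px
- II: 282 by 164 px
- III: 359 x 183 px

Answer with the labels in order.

Ratios: I = 458 / 259 ≈ 1.768; II = 282 / 164 ≈ 1.720; III = 359 / 183 ≈ 1.962.
|Δ from 1.778|: I 0.010; II 0.058; III 0.184.

I, II, III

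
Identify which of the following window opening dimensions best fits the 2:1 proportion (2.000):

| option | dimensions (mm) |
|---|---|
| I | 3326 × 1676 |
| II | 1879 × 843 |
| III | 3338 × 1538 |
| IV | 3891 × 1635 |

I

Target 2:1 ≈ 2.000.
I: 1.984 (Δ0.016)  II: 2.229 (Δ0.229)  III: 2.170 (Δ0.170)  IV: 2.380 (Δ0.380)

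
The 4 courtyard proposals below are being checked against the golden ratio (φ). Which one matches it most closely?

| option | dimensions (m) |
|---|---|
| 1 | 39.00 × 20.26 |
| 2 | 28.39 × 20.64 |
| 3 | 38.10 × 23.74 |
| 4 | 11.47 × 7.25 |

Ratios (long/short): 1 ≈ 1.925; 2 ≈ 1.375; 3 ≈ 1.605; 4 ≈ 1.582.
golden ratio ≈ 1.618; option 3 is nearest (Δ 0.013).

3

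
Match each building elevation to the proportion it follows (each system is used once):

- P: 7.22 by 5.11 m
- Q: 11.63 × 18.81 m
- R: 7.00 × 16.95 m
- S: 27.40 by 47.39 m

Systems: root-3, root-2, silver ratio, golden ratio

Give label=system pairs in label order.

P=root-2, Q=golden ratio, R=silver ratio, S=root-3

Ratios: P ≈ 1.413; Q ≈ 1.617; R ≈ 2.421; S ≈ 1.730.
Targets: root-3 ≈ 1.732; root-2 ≈ 1.414; silver ratio ≈ 2.414; golden ratio ≈ 1.618.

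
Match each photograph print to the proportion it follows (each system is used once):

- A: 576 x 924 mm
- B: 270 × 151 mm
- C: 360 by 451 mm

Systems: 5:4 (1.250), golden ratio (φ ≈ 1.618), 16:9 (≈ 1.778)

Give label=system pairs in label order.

A=golden ratio, B=16:9, C=5:4

A = 924/576 ≈ 1.604 → golden ratio (1.618)
B = 270/151 ≈ 1.788 → 16:9 (1.778)
C = 451/360 ≈ 1.253 → 5:4 (1.250)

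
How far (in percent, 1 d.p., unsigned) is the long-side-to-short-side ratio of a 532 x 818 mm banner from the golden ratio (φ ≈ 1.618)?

Ratio = 818 / 532 ≈ 1.5376.
Ideal golden ratio ≈ 1.6180. |1.5376 − 1.6180| / 1.6180 ≈ 4.97% → 5.0%.

5.0%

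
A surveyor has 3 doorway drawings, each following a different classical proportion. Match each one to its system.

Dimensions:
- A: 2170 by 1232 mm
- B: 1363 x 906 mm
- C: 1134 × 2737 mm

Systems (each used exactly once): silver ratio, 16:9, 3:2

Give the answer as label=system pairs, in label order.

A=16:9, B=3:2, C=silver ratio

Ratios: A ≈ 1.761; B ≈ 1.504; C ≈ 2.414.
Targets: silver ratio ≈ 2.414; 16:9 ≈ 1.778; 3:2 ≈ 1.500.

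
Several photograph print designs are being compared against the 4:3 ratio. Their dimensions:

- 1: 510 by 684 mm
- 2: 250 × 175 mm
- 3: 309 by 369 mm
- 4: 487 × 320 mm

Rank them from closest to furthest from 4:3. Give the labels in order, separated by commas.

Ratios: 1 = 684 / 510 ≈ 1.341; 2 = 250 / 175 ≈ 1.429; 3 = 369 / 309 ≈ 1.194; 4 = 487 / 320 ≈ 1.522.
|Δ from 1.333|: 1 0.008; 2 0.096; 3 0.139; 4 0.189.

1, 2, 3, 4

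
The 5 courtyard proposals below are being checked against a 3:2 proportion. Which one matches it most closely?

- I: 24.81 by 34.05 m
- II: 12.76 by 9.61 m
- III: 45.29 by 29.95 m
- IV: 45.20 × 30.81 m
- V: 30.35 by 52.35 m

Target 3:2 ≈ 1.500.
I: 1.372 (Δ0.128)  II: 1.328 (Δ0.172)  III: 1.512 (Δ0.012)  IV: 1.467 (Δ0.033)  V: 1.725 (Δ0.225)

III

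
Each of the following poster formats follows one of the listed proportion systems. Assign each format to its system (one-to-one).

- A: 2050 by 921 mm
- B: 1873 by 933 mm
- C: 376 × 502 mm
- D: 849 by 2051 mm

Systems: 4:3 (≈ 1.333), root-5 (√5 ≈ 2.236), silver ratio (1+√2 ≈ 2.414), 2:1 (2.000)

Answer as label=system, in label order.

A=root-5, B=2:1, C=4:3, D=silver ratio

Ratios: A ≈ 2.226; B ≈ 2.008; C ≈ 1.335; D ≈ 2.416.
Targets: 4:3 ≈ 1.333; root-5 ≈ 2.236; silver ratio ≈ 2.414; 2:1 ≈ 2.000.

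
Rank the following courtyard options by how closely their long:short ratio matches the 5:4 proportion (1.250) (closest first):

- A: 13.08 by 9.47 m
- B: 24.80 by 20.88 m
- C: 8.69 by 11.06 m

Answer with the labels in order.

Ratios: A = 13.08 / 9.47 ≈ 1.381; B = 24.80 / 20.88 ≈ 1.188; C = 11.06 / 8.69 ≈ 1.273.
|Δ from 1.250|: A 0.131; B 0.062; C 0.023.

C, B, A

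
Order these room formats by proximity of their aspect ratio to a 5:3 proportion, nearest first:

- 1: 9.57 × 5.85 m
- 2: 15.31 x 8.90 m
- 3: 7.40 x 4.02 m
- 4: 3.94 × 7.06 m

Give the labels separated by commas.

Ratios: 1 = 9.57 / 5.85 ≈ 1.636; 2 = 15.31 / 8.90 ≈ 1.720; 3 = 7.40 / 4.02 ≈ 1.841; 4 = 7.06 / 3.94 ≈ 1.792.
|Δ from 1.667|: 1 0.031; 2 0.053; 3 0.174; 4 0.125.

1, 2, 4, 3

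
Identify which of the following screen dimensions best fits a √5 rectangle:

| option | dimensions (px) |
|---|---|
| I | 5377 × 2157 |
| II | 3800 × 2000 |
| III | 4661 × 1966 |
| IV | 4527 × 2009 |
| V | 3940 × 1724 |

Ratios (long/short): I ≈ 2.493; II ≈ 1.900; III ≈ 2.371; IV ≈ 2.253; V ≈ 2.285.
root-5 ≈ 2.236; option IV is nearest (Δ 0.017).

IV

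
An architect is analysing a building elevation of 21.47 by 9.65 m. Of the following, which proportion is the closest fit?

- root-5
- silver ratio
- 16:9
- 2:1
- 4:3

Ratio = 21.47 / 9.65 ≈ 2.225.
Distances: root-5 2.236 (Δ 0.011); silver ratio 2.414 (Δ 0.189); 16:9 1.778 (Δ 0.447); 2:1 2.000 (Δ 0.225); 4:3 1.333 (Δ 0.892).

root-5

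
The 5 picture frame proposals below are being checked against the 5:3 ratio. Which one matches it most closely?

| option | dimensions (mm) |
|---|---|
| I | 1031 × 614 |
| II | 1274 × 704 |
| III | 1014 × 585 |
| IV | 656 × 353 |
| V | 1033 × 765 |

Ratios (long/short): I ≈ 1.679; II ≈ 1.810; III ≈ 1.733; IV ≈ 1.858; V ≈ 1.350.
5:3 ≈ 1.667; option I is nearest (Δ 0.012).

I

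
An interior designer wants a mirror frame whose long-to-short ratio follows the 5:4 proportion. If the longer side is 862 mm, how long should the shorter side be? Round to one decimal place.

5:4 = 1.25000.
Shorter side = 862 ÷ 1.25000 ≈ 689.600 → 689.6 mm.

689.6 mm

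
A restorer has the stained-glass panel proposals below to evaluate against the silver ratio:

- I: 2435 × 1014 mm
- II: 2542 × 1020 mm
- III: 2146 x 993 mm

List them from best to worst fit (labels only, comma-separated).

I: 2435/1014 ≈ 2.401 → |2.401 − 2.414| = 0.013
II: 2542/1020 ≈ 2.492 → |2.492 − 2.414| = 0.078
III: 2146/993 ≈ 2.161 → |2.161 − 2.414| = 0.253

I, II, III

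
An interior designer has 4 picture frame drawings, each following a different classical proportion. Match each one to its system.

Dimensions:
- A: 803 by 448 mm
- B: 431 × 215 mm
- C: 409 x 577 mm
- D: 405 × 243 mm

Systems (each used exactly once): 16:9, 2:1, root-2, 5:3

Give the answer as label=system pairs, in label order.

A=16:9, B=2:1, C=root-2, D=5:3

A = 803/448 ≈ 1.792 → 16:9 (1.778)
B = 431/215 ≈ 2.005 → 2:1 (2.000)
C = 577/409 ≈ 1.411 → root-2 (1.414)
D = 405/243 ≈ 1.667 → 5:3 (1.667)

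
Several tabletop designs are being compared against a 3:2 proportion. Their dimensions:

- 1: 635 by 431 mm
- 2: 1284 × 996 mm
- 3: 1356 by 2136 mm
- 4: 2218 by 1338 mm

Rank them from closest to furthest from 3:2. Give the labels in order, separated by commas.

1, 3, 4, 2

1: 635/431 ≈ 1.473 → |1.473 − 1.500| = 0.027
2: 1284/996 ≈ 1.289 → |1.289 − 1.500| = 0.211
3: 2136/1356 ≈ 1.575 → |1.575 − 1.500| = 0.075
4: 2218/1338 ≈ 1.658 → |1.658 − 1.500| = 0.158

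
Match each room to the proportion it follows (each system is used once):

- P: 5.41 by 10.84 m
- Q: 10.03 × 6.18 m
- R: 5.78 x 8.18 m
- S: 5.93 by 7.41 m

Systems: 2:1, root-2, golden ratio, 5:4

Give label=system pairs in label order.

P=2:1, Q=golden ratio, R=root-2, S=5:4

P = 10.84/5.41 ≈ 2.004 → 2:1 (2.000)
Q = 10.03/6.18 ≈ 1.623 → golden ratio (1.618)
R = 8.18/5.78 ≈ 1.415 → root-2 (1.414)
S = 7.41/5.93 ≈ 1.250 → 5:4 (1.250)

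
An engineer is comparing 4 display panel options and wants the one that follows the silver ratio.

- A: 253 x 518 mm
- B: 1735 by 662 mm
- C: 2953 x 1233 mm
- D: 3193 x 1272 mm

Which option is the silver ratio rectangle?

Target silver ratio ≈ 2.414.
A: 2.047 (Δ0.367)  B: 2.621 (Δ0.207)  C: 2.395 (Δ0.019)  D: 2.510 (Δ0.096)

C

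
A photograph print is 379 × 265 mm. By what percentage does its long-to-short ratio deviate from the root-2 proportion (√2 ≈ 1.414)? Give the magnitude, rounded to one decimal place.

Ratio = 379 / 265 ≈ 1.4302.
Ideal root-2 ≈ 1.4142. |1.4302 − 1.4142| / 1.4142 ≈ 1.13% → 1.1%.

1.1%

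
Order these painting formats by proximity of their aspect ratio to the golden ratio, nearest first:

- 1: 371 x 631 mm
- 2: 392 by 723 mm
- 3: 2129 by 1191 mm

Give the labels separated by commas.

1: 631/371 ≈ 1.701 → |1.701 − 1.618| = 0.083
2: 723/392 ≈ 1.844 → |1.844 − 1.618| = 0.226
3: 2129/1191 ≈ 1.788 → |1.788 − 1.618| = 0.170

1, 3, 2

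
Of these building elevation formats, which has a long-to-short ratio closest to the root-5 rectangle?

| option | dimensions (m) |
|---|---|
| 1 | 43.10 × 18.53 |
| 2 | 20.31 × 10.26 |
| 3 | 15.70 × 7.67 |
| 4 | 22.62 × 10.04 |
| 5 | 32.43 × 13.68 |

Target root-5 ≈ 2.236.
1: 2.326 (Δ0.090)  2: 1.980 (Δ0.256)  3: 2.047 (Δ0.189)  4: 2.253 (Δ0.017)  5: 2.371 (Δ0.135)

4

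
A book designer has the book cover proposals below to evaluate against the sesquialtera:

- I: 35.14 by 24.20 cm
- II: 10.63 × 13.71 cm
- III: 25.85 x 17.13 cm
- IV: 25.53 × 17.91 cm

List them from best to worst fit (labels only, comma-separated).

Ratios: I = 35.14 / 24.20 ≈ 1.452; II = 13.71 / 10.63 ≈ 1.290; III = 25.85 / 17.13 ≈ 1.509; IV = 25.53 / 17.91 ≈ 1.425.
|Δ from 1.500|: I 0.048; II 0.210; III 0.009; IV 0.075.

III, I, IV, II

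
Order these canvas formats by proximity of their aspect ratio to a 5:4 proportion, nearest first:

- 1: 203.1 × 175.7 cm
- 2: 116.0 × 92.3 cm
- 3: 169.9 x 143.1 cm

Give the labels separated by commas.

Ratios: 1 = 203.1 / 175.7 ≈ 1.156; 2 = 116.0 / 92.3 ≈ 1.257; 3 = 169.9 / 143.1 ≈ 1.187.
|Δ from 1.250|: 1 0.094; 2 0.007; 3 0.063.

2, 3, 1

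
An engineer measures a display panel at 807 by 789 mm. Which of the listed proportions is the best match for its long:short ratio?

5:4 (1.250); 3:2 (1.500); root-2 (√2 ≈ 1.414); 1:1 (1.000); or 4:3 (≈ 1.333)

807/789 ≈ 1.023. Nearest candidates are 1:1 (1.000, off by 0.023) and 5:4 (1.250, off by 0.227).

1:1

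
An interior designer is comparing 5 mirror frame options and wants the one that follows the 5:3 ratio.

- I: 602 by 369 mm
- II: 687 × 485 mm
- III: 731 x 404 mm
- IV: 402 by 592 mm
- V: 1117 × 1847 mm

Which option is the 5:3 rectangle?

V

Ratios (long/short): I ≈ 1.631; II ≈ 1.416; III ≈ 1.809; IV ≈ 1.473; V ≈ 1.654.
5:3 ≈ 1.667; option V is nearest (Δ 0.013).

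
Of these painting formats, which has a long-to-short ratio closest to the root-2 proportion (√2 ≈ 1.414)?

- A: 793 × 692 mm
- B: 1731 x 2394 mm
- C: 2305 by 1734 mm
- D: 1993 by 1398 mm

Ratios (long/short): A ≈ 1.146; B ≈ 1.383; C ≈ 1.329; D ≈ 1.426.
root-2 ≈ 1.414; option D is nearest (Δ 0.012).

D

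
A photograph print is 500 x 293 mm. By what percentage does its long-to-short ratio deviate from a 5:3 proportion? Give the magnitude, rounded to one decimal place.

2.4%

Ratio = 500 / 293 ≈ 1.7065.
Ideal 5:3 ≈ 1.6667. |1.7065 − 1.6667| / 1.6667 ≈ 2.39% → 2.4%.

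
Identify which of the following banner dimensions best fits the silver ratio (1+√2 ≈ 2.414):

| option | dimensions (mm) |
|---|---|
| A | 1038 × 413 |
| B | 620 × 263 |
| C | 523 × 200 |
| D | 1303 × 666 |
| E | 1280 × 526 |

E

Target silver ratio ≈ 2.414.
A: 2.513 (Δ0.099)  B: 2.357 (Δ0.057)  C: 2.615 (Δ0.201)  D: 1.956 (Δ0.458)  E: 2.433 (Δ0.019)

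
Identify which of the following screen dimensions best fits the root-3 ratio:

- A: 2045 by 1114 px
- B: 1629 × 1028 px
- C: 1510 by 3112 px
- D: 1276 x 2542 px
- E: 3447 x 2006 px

E

Target root-3 ≈ 1.732.
A: 1.836 (Δ0.104)  B: 1.585 (Δ0.147)  C: 2.061 (Δ0.329)  D: 1.992 (Δ0.260)  E: 1.718 (Δ0.014)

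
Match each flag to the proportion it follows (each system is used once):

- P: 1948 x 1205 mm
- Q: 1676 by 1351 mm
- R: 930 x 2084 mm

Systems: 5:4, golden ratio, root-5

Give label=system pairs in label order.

P=golden ratio, Q=5:4, R=root-5

P = 1948/1205 ≈ 1.617 → golden ratio (1.618)
Q = 1676/1351 ≈ 1.241 → 5:4 (1.250)
R = 2084/930 ≈ 2.241 → root-5 (2.236)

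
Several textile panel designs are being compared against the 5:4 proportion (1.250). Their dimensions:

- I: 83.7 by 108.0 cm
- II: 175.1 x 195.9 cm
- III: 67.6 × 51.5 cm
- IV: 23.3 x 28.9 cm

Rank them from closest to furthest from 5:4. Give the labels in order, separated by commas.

I: 108.0/83.7 ≈ 1.290 → |1.290 − 1.250| = 0.040
II: 195.9/175.1 ≈ 1.119 → |1.119 − 1.250| = 0.131
III: 67.6/51.5 ≈ 1.313 → |1.313 − 1.250| = 0.063
IV: 28.9/23.3 ≈ 1.240 → |1.240 − 1.250| = 0.010

IV, I, III, II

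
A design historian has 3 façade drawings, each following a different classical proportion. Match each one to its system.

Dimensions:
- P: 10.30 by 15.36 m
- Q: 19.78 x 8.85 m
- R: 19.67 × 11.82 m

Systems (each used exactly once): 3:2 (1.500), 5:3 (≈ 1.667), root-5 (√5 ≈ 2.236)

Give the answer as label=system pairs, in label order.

P=3:2, Q=root-5, R=5:3

Ratios: P ≈ 1.491; Q ≈ 2.235; R ≈ 1.664.
Targets: 3:2 ≈ 1.500; 5:3 ≈ 1.667; root-5 ≈ 2.236.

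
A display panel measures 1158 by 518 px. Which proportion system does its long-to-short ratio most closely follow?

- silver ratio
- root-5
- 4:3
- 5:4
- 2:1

root-5

Ratio = 1158 / 518 ≈ 2.236.
Distances: silver ratio 2.414 (Δ 0.178); root-5 2.236 (Δ 0.000); 4:3 1.333 (Δ 0.903); 5:4 1.250 (Δ 0.986); 2:1 2.000 (Δ 0.236).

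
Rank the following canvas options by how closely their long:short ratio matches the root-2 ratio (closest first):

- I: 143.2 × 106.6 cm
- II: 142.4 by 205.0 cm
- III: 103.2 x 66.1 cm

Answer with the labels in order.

Ratios: I = 143.2 / 106.6 ≈ 1.343; II = 205.0 / 142.4 ≈ 1.440; III = 103.2 / 66.1 ≈ 1.561.
|Δ from 1.414|: I 0.071; II 0.026; III 0.147.

II, I, III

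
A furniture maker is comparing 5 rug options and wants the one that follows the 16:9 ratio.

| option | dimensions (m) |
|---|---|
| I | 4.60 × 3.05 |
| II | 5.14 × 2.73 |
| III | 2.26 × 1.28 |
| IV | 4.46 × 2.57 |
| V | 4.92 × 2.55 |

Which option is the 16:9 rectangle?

III

Target 16:9 ≈ 1.778.
I: 1.508 (Δ0.270)  II: 1.883 (Δ0.105)  III: 1.766 (Δ0.012)  IV: 1.735 (Δ0.043)  V: 1.929 (Δ0.151)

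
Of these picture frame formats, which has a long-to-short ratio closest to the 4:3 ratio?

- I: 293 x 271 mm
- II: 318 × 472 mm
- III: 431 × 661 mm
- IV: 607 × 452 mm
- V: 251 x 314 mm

Target 4:3 ≈ 1.333.
I: 1.081 (Δ0.252)  II: 1.484 (Δ0.151)  III: 1.534 (Δ0.201)  IV: 1.343 (Δ0.010)  V: 1.251 (Δ0.082)

IV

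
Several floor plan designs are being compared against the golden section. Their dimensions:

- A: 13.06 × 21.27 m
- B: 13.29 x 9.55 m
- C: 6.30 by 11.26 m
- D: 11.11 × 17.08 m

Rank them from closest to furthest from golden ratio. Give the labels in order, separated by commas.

A, D, C, B

A: 21.27/13.06 ≈ 1.629 → |1.629 − 1.618| = 0.011
B: 13.29/9.55 ≈ 1.392 → |1.392 − 1.618| = 0.226
C: 11.26/6.30 ≈ 1.787 → |1.787 − 1.618| = 0.169
D: 17.08/11.11 ≈ 1.537 → |1.537 − 1.618| = 0.081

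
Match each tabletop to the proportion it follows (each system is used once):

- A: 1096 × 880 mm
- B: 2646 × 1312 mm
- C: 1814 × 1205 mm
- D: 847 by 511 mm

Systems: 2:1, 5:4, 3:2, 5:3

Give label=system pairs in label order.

A = 1096/880 ≈ 1.245 → 5:4 (1.250)
B = 2646/1312 ≈ 2.017 → 2:1 (2.000)
C = 1814/1205 ≈ 1.505 → 3:2 (1.500)
D = 847/511 ≈ 1.658 → 5:3 (1.667)

A=5:4, B=2:1, C=3:2, D=5:3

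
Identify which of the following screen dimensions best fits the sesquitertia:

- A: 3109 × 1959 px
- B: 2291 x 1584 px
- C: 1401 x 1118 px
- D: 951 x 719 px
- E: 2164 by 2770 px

Target 4:3 ≈ 1.333.
A: 1.587 (Δ0.254)  B: 1.446 (Δ0.113)  C: 1.253 (Δ0.080)  D: 1.323 (Δ0.010)  E: 1.280 (Δ0.053)

D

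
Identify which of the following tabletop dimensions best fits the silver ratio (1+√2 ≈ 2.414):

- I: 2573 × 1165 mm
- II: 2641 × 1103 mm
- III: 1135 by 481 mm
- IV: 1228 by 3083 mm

II

Target silver ratio ≈ 2.414.
I: 2.209 (Δ0.205)  II: 2.394 (Δ0.020)  III: 2.360 (Δ0.054)  IV: 2.511 (Δ0.097)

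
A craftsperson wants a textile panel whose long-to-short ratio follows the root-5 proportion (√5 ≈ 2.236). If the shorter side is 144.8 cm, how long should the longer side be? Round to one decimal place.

root-5 ≈ 2.23607.
Longer side = 144.8 × 2.23607 ≈ 323.783 → 323.8 cm.

323.8 cm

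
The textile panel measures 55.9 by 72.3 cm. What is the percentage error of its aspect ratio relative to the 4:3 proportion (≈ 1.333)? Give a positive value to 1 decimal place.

3.0%

Ratio = 72.3 / 55.9 ≈ 1.2934.
Ideal 4:3 ≈ 1.3333. |1.2934 − 1.3333| / 1.3333 ≈ 2.99% → 3.0%.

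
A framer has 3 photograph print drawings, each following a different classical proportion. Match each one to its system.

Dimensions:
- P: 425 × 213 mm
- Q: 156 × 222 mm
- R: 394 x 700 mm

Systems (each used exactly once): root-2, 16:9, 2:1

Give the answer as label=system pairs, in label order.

Ratios: P ≈ 1.995; Q ≈ 1.423; R ≈ 1.777.
Targets: root-2 ≈ 1.414; 16:9 ≈ 1.778; 2:1 ≈ 2.000.

P=2:1, Q=root-2, R=16:9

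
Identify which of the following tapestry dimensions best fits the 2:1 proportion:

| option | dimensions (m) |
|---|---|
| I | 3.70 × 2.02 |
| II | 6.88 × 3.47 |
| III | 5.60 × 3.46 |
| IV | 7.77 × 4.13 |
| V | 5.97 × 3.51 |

II

Target 2:1 ≈ 2.000.
I: 1.832 (Δ0.168)  II: 1.983 (Δ0.017)  III: 1.618 (Δ0.382)  IV: 1.881 (Δ0.119)  V: 1.701 (Δ0.299)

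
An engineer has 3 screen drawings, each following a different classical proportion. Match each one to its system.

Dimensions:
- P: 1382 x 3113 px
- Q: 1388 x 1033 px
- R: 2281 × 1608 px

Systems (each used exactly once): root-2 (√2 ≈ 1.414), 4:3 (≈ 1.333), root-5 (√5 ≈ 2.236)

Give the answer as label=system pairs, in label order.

P = 3113/1382 ≈ 2.253 → root-5 (2.236)
Q = 1388/1033 ≈ 1.344 → 4:3 (1.333)
R = 2281/1608 ≈ 1.419 → root-2 (1.414)

P=root-5, Q=4:3, R=root-2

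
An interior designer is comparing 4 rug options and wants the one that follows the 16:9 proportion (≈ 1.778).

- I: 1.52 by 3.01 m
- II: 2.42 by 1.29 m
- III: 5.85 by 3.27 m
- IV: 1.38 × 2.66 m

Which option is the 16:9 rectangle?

III

Ratios (long/short): I ≈ 1.980; II ≈ 1.876; III ≈ 1.789; IV ≈ 1.928.
16:9 ≈ 1.778; option III is nearest (Δ 0.011).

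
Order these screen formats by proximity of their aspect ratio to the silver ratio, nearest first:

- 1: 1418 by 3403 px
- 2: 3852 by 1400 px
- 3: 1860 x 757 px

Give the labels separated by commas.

Ratios: 1 = 3403 / 1418 ≈ 2.400; 2 = 3852 / 1400 ≈ 2.751; 3 = 1860 / 757 ≈ 2.457.
|Δ from 2.414|: 1 0.014; 2 0.337; 3 0.043.

1, 3, 2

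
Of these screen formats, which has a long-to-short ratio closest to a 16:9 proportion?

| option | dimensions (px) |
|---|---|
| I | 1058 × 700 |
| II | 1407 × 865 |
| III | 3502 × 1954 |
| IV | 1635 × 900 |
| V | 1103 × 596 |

III

Target 16:9 ≈ 1.778.
I: 1.511 (Δ0.267)  II: 1.627 (Δ0.151)  III: 1.792 (Δ0.014)  IV: 1.817 (Δ0.039)  V: 1.851 (Δ0.073)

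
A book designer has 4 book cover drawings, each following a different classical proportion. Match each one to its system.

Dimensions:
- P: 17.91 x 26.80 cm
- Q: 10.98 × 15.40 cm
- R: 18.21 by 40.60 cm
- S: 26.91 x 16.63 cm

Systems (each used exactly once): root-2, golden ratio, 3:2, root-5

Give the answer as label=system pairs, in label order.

Ratios: P ≈ 1.496; Q ≈ 1.403; R ≈ 2.230; S ≈ 1.618.
Targets: root-2 ≈ 1.414; golden ratio ≈ 1.618; 3:2 ≈ 1.500; root-5 ≈ 2.236.

P=3:2, Q=root-2, R=root-5, S=golden ratio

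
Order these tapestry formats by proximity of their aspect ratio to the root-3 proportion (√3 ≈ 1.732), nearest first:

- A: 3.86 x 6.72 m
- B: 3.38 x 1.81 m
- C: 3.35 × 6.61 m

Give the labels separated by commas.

A, B, C

Ratios: A = 6.72 / 3.86 ≈ 1.741; B = 3.38 / 1.81 ≈ 1.867; C = 6.61 / 3.35 ≈ 1.973.
|Δ from 1.732|: A 0.009; B 0.135; C 0.241.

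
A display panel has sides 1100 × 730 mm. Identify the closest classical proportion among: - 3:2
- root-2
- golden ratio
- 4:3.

1100/730 ≈ 1.507. Nearest candidates are 3:2 (1.500, off by 0.007) and root-2 (1.414, off by 0.093).

3:2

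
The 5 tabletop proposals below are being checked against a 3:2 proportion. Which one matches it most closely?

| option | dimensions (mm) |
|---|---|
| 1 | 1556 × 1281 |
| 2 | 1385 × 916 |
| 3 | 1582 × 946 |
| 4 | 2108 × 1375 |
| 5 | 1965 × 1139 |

Target 3:2 ≈ 1.500.
1: 1.215 (Δ0.285)  2: 1.512 (Δ0.012)  3: 1.672 (Δ0.172)  4: 1.533 (Δ0.033)  5: 1.725 (Δ0.225)

2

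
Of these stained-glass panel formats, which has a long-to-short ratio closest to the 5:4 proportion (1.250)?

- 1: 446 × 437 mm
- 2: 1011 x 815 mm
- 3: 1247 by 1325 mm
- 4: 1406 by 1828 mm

2

Target 5:4 ≈ 1.250.
1: 1.021 (Δ0.229)  2: 1.240 (Δ0.010)  3: 1.063 (Δ0.187)  4: 1.300 (Δ0.050)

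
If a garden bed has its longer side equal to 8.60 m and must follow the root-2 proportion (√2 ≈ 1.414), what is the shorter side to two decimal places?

root-2 ≈ 1.41421.
Shorter side = 8.60 ÷ 1.41421 ≈ 6.0811 → 6.08 m.

6.08 m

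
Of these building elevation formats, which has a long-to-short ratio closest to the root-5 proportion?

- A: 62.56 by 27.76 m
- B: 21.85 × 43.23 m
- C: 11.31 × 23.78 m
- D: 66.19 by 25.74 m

A

Target root-5 ≈ 2.236.
A: 2.254 (Δ0.018)  B: 1.978 (Δ0.258)  C: 2.103 (Δ0.133)  D: 2.571 (Δ0.335)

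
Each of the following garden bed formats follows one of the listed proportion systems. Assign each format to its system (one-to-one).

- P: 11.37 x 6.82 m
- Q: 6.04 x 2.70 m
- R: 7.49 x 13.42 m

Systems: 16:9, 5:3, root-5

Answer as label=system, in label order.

P = 11.37/6.82 ≈ 1.667 → 5:3 (1.667)
Q = 6.04/2.70 ≈ 2.237 → root-5 (2.236)
R = 13.42/7.49 ≈ 1.792 → 16:9 (1.778)

P=5:3, Q=root-5, R=16:9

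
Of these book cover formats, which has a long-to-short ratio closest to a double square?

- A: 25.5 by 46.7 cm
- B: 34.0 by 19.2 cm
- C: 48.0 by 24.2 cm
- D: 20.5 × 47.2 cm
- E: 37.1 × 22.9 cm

Target 2:1 ≈ 2.000.
A: 1.831 (Δ0.169)  B: 1.771 (Δ0.229)  C: 1.983 (Δ0.017)  D: 2.302 (Δ0.302)  E: 1.620 (Δ0.380)

C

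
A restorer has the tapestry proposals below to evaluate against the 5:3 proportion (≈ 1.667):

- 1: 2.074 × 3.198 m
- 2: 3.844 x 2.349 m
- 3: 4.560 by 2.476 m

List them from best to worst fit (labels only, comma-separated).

2, 1, 3

Ratios: 1 = 3.198 / 2.074 ≈ 1.542; 2 = 3.844 / 2.349 ≈ 1.636; 3 = 4.560 / 2.476 ≈ 1.842.
|Δ from 1.667|: 1 0.125; 2 0.031; 3 0.175.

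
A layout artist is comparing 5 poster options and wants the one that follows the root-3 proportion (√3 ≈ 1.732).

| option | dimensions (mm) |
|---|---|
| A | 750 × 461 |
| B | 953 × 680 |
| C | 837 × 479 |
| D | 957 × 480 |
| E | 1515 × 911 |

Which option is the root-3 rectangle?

Ratios (long/short): A ≈ 1.627; B ≈ 1.401; C ≈ 1.747; D ≈ 1.994; E ≈ 1.663.
root-3 ≈ 1.732; option C is nearest (Δ 0.015).

C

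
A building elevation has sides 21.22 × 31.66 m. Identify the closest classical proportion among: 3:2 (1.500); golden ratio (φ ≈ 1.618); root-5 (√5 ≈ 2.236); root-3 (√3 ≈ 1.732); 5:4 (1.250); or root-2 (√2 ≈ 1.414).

3:2

31.66/21.22 ≈ 1.492. Nearest candidates are 3:2 (1.500, off by 0.008) and root-2 (1.414, off by 0.078).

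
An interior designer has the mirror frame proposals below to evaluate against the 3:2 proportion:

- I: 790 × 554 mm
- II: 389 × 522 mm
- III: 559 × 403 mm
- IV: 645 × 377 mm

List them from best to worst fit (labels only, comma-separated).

I, III, II, IV

Ratios: I = 790 / 554 ≈ 1.426; II = 522 / 389 ≈ 1.342; III = 559 / 403 ≈ 1.387; IV = 645 / 377 ≈ 1.711.
|Δ from 1.500|: I 0.074; II 0.158; III 0.113; IV 0.211.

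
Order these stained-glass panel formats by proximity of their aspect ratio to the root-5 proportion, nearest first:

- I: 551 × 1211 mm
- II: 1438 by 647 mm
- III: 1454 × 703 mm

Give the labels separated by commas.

Ratios: I = 1211 / 551 ≈ 2.198; II = 1438 / 647 ≈ 2.223; III = 1454 / 703 ≈ 2.068.
|Δ from 2.236|: I 0.038; II 0.013; III 0.168.

II, I, III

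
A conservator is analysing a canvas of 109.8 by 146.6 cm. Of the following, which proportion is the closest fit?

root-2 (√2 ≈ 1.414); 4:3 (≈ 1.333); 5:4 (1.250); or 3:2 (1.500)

Ratio = 146.6 / 109.8 ≈ 1.335.
Distances: root-2 1.414 (Δ 0.079); 4:3 1.333 (Δ 0.002); 5:4 1.250 (Δ 0.085); 3:2 1.500 (Δ 0.165).

4:3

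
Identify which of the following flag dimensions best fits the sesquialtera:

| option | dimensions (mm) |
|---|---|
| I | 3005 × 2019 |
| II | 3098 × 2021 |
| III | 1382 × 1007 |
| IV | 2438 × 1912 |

I

Target 3:2 ≈ 1.500.
I: 1.488 (Δ0.012)  II: 1.533 (Δ0.033)  III: 1.372 (Δ0.128)  IV: 1.275 (Δ0.225)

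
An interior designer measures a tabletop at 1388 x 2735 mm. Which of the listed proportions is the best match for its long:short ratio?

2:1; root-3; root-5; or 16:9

Ratio = 2735 / 1388 ≈ 1.970.
Distances: 2:1 2.000 (Δ 0.030); root-3 1.732 (Δ 0.238); root-5 2.236 (Δ 0.266); 16:9 1.778 (Δ 0.192).

2:1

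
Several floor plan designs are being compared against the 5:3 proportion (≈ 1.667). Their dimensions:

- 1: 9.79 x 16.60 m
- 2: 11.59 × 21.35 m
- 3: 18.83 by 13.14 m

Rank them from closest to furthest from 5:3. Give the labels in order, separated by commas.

1: 16.60/9.79 ≈ 1.696 → |1.696 − 1.667| = 0.029
2: 21.35/11.59 ≈ 1.842 → |1.842 − 1.667| = 0.175
3: 18.83/13.14 ≈ 1.433 → |1.433 − 1.667| = 0.234

1, 2, 3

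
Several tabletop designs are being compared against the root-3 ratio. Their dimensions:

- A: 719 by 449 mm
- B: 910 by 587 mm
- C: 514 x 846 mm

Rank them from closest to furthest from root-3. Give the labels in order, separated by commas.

Ratios: A = 719 / 449 ≈ 1.601; B = 910 / 587 ≈ 1.550; C = 846 / 514 ≈ 1.646.
|Δ from 1.732|: A 0.131; B 0.182; C 0.086.

C, A, B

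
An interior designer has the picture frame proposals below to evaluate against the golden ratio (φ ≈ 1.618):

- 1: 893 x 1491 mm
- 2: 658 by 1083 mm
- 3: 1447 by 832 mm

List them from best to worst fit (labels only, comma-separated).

Ratios: 1 = 1491 / 893 ≈ 1.670; 2 = 1083 / 658 ≈ 1.646; 3 = 1447 / 832 ≈ 1.739.
|Δ from 1.618|: 1 0.052; 2 0.028; 3 0.121.

2, 1, 3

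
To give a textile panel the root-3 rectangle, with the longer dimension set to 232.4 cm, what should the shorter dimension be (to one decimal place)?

root-3 ≈ 1.73205.
Shorter side = 232.4 ÷ 1.73205 ≈ 134.176 → 134.2 cm.

134.2 cm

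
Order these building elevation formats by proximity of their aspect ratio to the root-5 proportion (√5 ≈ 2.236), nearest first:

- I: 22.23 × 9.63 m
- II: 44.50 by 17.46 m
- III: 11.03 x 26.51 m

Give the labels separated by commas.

Ratios: I = 22.23 / 9.63 ≈ 2.308; II = 44.50 / 17.46 ≈ 2.549; III = 26.51 / 11.03 ≈ 2.403.
|Δ from 2.236|: I 0.072; II 0.313; III 0.167.

I, III, II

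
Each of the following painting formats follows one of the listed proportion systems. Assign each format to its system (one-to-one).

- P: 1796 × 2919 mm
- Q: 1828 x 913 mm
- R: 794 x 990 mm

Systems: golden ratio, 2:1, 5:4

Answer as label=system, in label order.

P=golden ratio, Q=2:1, R=5:4

Ratios: P ≈ 1.625; Q ≈ 2.002; R ≈ 1.247.
Targets: golden ratio ≈ 1.618; 2:1 ≈ 2.000; 5:4 ≈ 1.250.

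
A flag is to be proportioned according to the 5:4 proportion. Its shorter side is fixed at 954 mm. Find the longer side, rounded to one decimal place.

1192.5 mm

5:4 = 1.25000.
Longer side = 954 × 1.25000 ≈ 1192.500 → 1192.5 mm.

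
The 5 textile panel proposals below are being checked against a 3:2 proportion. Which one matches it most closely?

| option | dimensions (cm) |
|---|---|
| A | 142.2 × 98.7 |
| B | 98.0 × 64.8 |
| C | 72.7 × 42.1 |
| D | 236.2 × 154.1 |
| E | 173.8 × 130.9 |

B

Ratios (long/short): A ≈ 1.441; B ≈ 1.512; C ≈ 1.727; D ≈ 1.533; E ≈ 1.328.
3:2 ≈ 1.500; option B is nearest (Δ 0.012).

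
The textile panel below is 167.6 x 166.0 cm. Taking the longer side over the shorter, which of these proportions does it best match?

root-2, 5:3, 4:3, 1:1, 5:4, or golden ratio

167.6/166.0 ≈ 1.010. Nearest candidates are 1:1 (1.000, off by 0.010) and 5:4 (1.250, off by 0.240).

1:1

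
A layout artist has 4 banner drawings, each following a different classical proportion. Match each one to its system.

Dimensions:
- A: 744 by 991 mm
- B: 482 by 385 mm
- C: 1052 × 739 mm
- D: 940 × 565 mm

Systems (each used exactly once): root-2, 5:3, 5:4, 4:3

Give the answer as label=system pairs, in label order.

A=4:3, B=5:4, C=root-2, D=5:3

A = 991/744 ≈ 1.332 → 4:3 (1.333)
B = 482/385 ≈ 1.252 → 5:4 (1.250)
C = 1052/739 ≈ 1.424 → root-2 (1.414)
D = 940/565 ≈ 1.664 → 5:3 (1.667)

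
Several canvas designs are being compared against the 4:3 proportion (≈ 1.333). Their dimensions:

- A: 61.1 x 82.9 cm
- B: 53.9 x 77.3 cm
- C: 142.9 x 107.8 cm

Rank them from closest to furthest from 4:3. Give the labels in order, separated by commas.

Ratios: A = 82.9 / 61.1 ≈ 1.357; B = 77.3 / 53.9 ≈ 1.434; C = 142.9 / 107.8 ≈ 1.326.
|Δ from 1.333|: A 0.024; B 0.101; C 0.007.

C, A, B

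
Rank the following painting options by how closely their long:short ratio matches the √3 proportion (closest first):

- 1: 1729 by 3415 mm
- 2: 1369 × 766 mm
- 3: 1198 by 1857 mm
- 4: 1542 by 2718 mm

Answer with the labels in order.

1: 3415/1729 ≈ 1.975 → |1.975 − 1.732| = 0.243
2: 1369/766 ≈ 1.787 → |1.787 − 1.732| = 0.055
3: 1857/1198 ≈ 1.550 → |1.550 − 1.732| = 0.182
4: 2718/1542 ≈ 1.763 → |1.763 − 1.732| = 0.031

4, 2, 3, 1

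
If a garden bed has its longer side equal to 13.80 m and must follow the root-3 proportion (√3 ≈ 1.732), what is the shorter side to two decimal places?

7.97 m

root-3 ≈ 1.73205.
Shorter side = 13.80 ÷ 1.73205 ≈ 7.9674 → 7.97 m.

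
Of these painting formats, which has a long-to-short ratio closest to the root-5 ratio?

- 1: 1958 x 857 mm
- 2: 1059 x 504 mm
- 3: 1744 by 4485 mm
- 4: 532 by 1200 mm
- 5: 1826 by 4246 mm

4

Ratios (long/short): 1 ≈ 2.285; 2 ≈ 2.101; 3 ≈ 2.572; 4 ≈ 2.256; 5 ≈ 2.325.
root-5 ≈ 2.236; option 4 is nearest (Δ 0.020).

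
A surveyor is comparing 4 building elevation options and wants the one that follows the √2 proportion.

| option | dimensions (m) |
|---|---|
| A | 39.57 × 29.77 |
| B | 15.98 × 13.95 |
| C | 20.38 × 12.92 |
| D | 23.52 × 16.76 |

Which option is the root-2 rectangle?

D

Ratios (long/short): A ≈ 1.329; B ≈ 1.146; C ≈ 1.577; D ≈ 1.403.
root-2 ≈ 1.414; option D is nearest (Δ 0.011).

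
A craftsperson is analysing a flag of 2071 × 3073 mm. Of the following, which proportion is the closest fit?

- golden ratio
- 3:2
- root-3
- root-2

Ratio = 3073 / 2071 ≈ 1.484.
Distances: golden ratio 1.618 (Δ 0.134); 3:2 1.500 (Δ 0.016); root-3 1.732 (Δ 0.248); root-2 1.414 (Δ 0.070).

3:2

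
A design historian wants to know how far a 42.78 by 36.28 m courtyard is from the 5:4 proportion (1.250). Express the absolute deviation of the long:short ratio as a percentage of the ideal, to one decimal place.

5.7%

Ratio = 42.78 / 36.28 ≈ 1.1792.
Ideal 5:4 = 1.2500. |1.1792 − 1.2500| / 1.2500 ≈ 5.66% → 5.7%.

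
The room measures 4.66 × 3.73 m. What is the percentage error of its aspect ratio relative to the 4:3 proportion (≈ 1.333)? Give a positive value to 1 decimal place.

Ratio = 4.66 / 3.73 ≈ 1.2493.
Ideal 4:3 ≈ 1.3333. |1.2493 − 1.3333| / 1.3333 ≈ 6.30% → 6.3%.

6.3%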